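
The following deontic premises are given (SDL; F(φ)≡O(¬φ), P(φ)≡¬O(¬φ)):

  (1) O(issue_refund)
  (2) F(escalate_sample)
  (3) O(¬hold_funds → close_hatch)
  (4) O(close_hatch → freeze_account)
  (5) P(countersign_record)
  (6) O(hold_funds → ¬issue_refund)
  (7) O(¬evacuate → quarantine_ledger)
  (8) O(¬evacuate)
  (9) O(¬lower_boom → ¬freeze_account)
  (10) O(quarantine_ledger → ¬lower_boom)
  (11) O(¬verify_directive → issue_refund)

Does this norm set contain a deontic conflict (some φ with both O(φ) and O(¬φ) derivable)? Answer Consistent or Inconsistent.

Premise 1 states O(issue_refund) outright.
The contrapositive of premise 6 (O(hold_funds → ¬issue_refund)) is O(issue_refund → ¬hold_funds), and O(issue_refund) is already established, so O(¬hold_funds).
Premise 3 is O(¬hold_funds → close_hatch); since O(¬hold_funds), deontic closure gives O(close_hatch).
Premise 4 is O(close_hatch → freeze_account); since O(close_hatch), deontic closure gives O(freeze_account).
Premise 9, O(¬lower_boom → ¬freeze_account), contraposes to O(freeze_account → lower_boom); with O(freeze_account) we get O(lower_boom).
Premise 10, O(quarantine_ledger → ¬lower_boom), contraposes to O(lower_boom → ¬quarantine_ledger); with O(lower_boom) we get O(¬quarantine_ledger).
Premise 7 is O(¬evacuate → quarantine_ledger); contrapositively O(¬quarantine_ledger → evacuate). Since O(¬quarantine_ledger) holds, K gives O(evacuate).
But premise 8 directly asserts O(¬evacuate).
We now have both O(evacuate) and O(¬evacuate) — evacuate is simultaneously obligatory and forbidden, violating the D-axiom.

Inconsistent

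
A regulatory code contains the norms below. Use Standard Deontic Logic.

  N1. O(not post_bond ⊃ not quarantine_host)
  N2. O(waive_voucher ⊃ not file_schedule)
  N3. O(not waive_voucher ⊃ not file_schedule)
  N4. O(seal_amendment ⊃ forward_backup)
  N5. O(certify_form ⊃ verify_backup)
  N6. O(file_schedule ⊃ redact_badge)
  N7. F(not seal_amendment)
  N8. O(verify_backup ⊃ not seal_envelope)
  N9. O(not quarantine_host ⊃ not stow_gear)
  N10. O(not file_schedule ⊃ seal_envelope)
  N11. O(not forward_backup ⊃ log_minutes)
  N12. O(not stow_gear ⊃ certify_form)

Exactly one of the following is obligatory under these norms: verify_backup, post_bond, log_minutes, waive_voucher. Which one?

post_bond

Premises 3 and 2 cover both cases: O(not waive_voucher ⊃ not file_schedule) and O(waive_voucher ⊃ not file_schedule). Since not waive_voucher ∨ waive_voucher is a tautology, O(not file_schedule) follows.
Premise 10 is O(not file_schedule ⊃ seal_envelope); since O(not file_schedule), deontic closure gives O(seal_envelope).
Premise 8 is O(verify_backup ⊃ not seal_envelope); contrapositively O(seal_envelope ⊃ not verify_backup). Since O(seal_envelope) holds, K gives O(not verify_backup).
Premise 5, O(certify_form ⊃ verify_backup), contraposes to O(not verify_backup ⊃ not certify_form); with O(not verify_backup) we get O(not certify_form).
Premise 12 is O(not stow_gear ⊃ certify_form); contrapositively O(not certify_form ⊃ stow_gear). Since O(not certify_form) holds, K gives O(stow_gear).
Premise 9 is O(not quarantine_host ⊃ not stow_gear); contrapositively O(stow_gear ⊃ quarantine_host). Since O(stow_gear) holds, K gives O(quarantine_host).
Premise 1, O(not post_bond ⊃ not quarantine_host), contraposes to O(quarantine_host ⊃ post_bond); with O(quarantine_host) we get O(post_bond).
So O(post_bond) holds — post_bond is obligatory. None of the other listed options is made obligatory by any chain of premises.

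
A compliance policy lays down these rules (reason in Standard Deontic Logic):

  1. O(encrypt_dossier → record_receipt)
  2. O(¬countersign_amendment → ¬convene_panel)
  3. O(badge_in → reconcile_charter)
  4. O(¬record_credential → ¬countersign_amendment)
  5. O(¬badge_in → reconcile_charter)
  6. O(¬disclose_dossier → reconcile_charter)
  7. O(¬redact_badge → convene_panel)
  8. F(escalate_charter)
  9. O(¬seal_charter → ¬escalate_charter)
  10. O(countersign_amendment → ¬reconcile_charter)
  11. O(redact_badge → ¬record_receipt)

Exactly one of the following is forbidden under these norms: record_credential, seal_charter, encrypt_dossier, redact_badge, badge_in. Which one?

encrypt_dossier

Premises 5 and 3 are O(¬badge_in → reconcile_charter) and O(badge_in → reconcile_charter); every ideal world satisfies ¬badge_in or badge_in, so in either case reconcile_charter holds — hence O(reconcile_charter).
Premise 10, O(countersign_amendment → ¬reconcile_charter), contraposes to O(reconcile_charter → ¬countersign_amendment); with O(reconcile_charter) we get O(¬countersign_amendment).
Applying K to premise 2 (O(¬countersign_amendment → ¬convene_panel)) and O(¬countersign_amendment) yields O(¬convene_panel).
The contrapositive of premise 7 (O(¬redact_badge → convene_panel)) is O(¬convene_panel → redact_badge), and O(¬convene_panel) is already established, so O(redact_badge).
Applying K to premise 11 (O(redact_badge → ¬record_receipt)) and O(redact_badge) yields O(¬record_receipt).
Premise 1 is O(encrypt_dossier → record_receipt); contrapositively O(¬record_receipt → ¬encrypt_dossier). Since O(¬record_receipt) holds, K gives O(¬encrypt_dossier).
So O(¬encrypt_dossier) holds, i.e. encrypt_dossier is forbidden. None of the other listed options is forbidden under the premises.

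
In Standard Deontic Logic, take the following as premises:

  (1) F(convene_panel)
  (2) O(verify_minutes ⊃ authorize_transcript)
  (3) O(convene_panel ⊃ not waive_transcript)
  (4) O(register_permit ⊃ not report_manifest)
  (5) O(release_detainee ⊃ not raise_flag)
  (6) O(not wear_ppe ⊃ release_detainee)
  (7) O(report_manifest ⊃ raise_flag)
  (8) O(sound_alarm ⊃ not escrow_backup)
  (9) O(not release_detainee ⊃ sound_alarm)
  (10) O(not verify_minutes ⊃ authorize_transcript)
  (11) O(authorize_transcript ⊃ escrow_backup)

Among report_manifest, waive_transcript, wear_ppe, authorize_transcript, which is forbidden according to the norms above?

Premises 10 and 2 cover both cases: O(not verify_minutes ⊃ authorize_transcript) and O(verify_minutes ⊃ authorize_transcript). Since not verify_minutes ∨ verify_minutes is a tautology, O(authorize_transcript) follows.
With premise 11, O(authorize_transcript ⊃ escrow_backup), the K-axiom yields O(escrow_backup).
Premise 8, O(sound_alarm ⊃ not escrow_backup), contraposes to O(escrow_backup ⊃ not sound_alarm); with O(escrow_backup) we get O(not sound_alarm).
Premise 9 is O(not release_detainee ⊃ sound_alarm); contrapositively O(not sound_alarm ⊃ release_detainee). Since O(not sound_alarm) holds, K gives O(release_detainee).
With premise 5, O(release_detainee ⊃ not raise_flag), the K-axiom yields O(not raise_flag).
Premise 7, O(report_manifest ⊃ raise_flag), contraposes to O(not raise_flag ⊃ not report_manifest); with O(not raise_flag) we get O(not report_manifest).
So O(not report_manifest) holds, i.e. report_manifest is forbidden. None of the other listed options is forbidden under the premises.

report_manifest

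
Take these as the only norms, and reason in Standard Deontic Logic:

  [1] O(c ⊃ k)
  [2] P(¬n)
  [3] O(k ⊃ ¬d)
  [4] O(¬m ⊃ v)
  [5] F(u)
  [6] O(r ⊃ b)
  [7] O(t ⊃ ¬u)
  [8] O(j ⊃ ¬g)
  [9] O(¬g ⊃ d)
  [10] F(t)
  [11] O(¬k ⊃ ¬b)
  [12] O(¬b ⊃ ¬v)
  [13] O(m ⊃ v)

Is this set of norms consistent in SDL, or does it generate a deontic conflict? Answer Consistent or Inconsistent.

Consistent

Premise 7 is O(t ⊃ ¬u); even if O(¬u) held, inferring O(t) would be affirming the consequent — invalid.
So O(t) is not derivable, and the apparent clash with O(¬t) does not arise.
A world satisfying every obligation exists (e.g. b=true, c=false, d=false, g=true, j=false, k=true, m=false, n=false, r=false, t=false, u=false, v=true); no atom is both obligatory and forbidden, so the set is consistent.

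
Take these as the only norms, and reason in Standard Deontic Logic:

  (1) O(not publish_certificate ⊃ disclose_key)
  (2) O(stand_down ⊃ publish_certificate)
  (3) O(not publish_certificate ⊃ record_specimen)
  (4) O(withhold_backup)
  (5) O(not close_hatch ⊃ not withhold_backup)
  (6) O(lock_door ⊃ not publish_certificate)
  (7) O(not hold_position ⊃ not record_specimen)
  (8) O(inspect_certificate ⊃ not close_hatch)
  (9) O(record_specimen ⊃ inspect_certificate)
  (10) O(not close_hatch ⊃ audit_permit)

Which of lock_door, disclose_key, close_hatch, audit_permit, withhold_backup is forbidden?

Premise 4 states O(withhold_backup) outright.
The contrapositive of premise 5 (O(not close_hatch ⊃ not withhold_backup)) is O(withhold_backup ⊃ close_hatch), and O(withhold_backup) is already established, so O(close_hatch).
The contrapositive of premise 8 (O(inspect_certificate ⊃ not close_hatch)) is O(close_hatch ⊃ not inspect_certificate), and O(close_hatch) is already established, so O(not inspect_certificate).
Premise 9 is O(record_specimen ⊃ inspect_certificate); contrapositively O(not inspect_certificate ⊃ not record_specimen). Since O(not inspect_certificate) holds, K gives O(not record_specimen).
Premise 3, O(not publish_certificate ⊃ record_specimen), contraposes to O(not record_specimen ⊃ publish_certificate); with O(not record_specimen) we get O(publish_certificate).
The contrapositive of premise 6 (O(lock_door ⊃ not publish_certificate)) is O(publish_certificate ⊃ not lock_door), and O(publish_certificate) is already established, so O(not lock_door).
So O(not lock_door) holds, i.e. lock_door is forbidden. None of the other listed options is forbidden under the premises.

lock_door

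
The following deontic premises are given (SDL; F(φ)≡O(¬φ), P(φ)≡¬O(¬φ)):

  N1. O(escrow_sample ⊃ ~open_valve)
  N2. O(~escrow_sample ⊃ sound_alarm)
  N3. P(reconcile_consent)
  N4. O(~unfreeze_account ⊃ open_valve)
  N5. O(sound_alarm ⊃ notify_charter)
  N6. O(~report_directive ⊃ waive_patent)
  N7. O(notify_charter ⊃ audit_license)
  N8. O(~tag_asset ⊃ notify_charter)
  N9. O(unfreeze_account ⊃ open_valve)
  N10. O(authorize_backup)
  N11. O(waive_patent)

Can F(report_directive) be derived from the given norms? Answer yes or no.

Premise 6 is O(~report_directive ⊃ waive_patent); even if O(waive_patent) held, inferring O(~report_directive) would be affirming the consequent — invalid.
No other premise forces O(~report_directive). An ideal world satisfying every premise can still have report_directive true, so F(report_directive) is not derivable.

No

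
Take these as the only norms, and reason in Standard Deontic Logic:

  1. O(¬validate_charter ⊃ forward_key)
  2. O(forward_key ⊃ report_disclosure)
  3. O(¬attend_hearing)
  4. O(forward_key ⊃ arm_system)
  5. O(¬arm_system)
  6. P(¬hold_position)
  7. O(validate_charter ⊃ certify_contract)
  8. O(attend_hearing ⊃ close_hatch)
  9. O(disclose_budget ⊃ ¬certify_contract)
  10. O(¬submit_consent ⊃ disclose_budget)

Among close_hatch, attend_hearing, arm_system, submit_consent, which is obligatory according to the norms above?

From premise 5 we have O(¬arm_system).
Premise 4, O(forward_key ⊃ arm_system), contraposes to O(¬arm_system ⊃ ¬forward_key); with O(¬arm_system) we get O(¬forward_key).
Premise 1 is O(¬validate_charter ⊃ forward_key); contrapositively O(¬forward_key ⊃ validate_charter). Since O(¬forward_key) holds, K gives O(validate_charter).
Applying K to premise 7 (O(validate_charter ⊃ certify_contract)) and O(validate_charter) yields O(certify_contract).
Premise 9, O(disclose_budget ⊃ ¬certify_contract), contraposes to O(certify_contract ⊃ ¬disclose_budget); with O(certify_contract) we get O(¬disclose_budget).
Premise 10 is O(¬submit_consent ⊃ disclose_budget); contrapositively O(¬disclose_budget ⊃ submit_consent). Since O(¬disclose_budget) holds, K gives O(submit_consent).
So O(submit_consent) holds — submit_consent is obligatory. None of the other listed options is made obligatory by any chain of premises.

submit_consent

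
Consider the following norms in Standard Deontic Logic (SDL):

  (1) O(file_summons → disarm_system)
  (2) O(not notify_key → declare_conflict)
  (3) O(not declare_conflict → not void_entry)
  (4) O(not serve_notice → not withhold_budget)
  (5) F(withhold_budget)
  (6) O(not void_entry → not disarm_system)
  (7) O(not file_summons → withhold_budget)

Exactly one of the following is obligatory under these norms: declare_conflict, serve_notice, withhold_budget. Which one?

Premise 5 is F(withhold_budget), i.e. O(not withhold_budget).
Premise 7 is O(not file_summons → withhold_budget); contrapositively O(not withhold_budget → file_summons). Since O(not withhold_budget) holds, K gives O(file_summons).
From O(file_summons) and premise 1, O(file_summons → disarm_system), we obtain O(disarm_system).
The contrapositive of premise 6 (O(not void_entry → not disarm_system)) is O(disarm_system → void_entry), and O(disarm_system) is already established, so O(void_entry).
Premise 3 is O(not declare_conflict → not void_entry); contrapositively O(void_entry → declare_conflict). Since O(void_entry) holds, K gives O(declare_conflict).
So O(declare_conflict) holds — declare_conflict is obligatory. None of the other listed options is made obligatory by any chain of premises.

declare_conflict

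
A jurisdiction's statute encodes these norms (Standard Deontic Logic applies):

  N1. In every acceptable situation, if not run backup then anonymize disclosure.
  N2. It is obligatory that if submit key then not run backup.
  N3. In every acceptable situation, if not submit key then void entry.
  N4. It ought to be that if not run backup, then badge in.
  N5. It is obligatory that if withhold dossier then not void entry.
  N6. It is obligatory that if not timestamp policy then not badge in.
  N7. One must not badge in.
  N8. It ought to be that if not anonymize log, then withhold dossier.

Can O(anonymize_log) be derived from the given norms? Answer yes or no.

F(badge_in) at premise 7 means O(¬badge_in).
Premise 4, O(¬run_backup → badge_in), contraposes to O(¬badge_in → run_backup); with O(¬badge_in) we get O(run_backup).
The contrapositive of premise 2 (O(submit_key → ¬run_backup)) is O(run_backup → ¬submit_key), and O(run_backup) is already established, so O(¬submit_key).
From O(¬submit_key) and premise 3, O(¬submit_key → void_entry), we obtain O(void_entry).
Premise 5, O(withhold_dossier → ¬void_entry), contraposes to O(void_entry → ¬withhold_dossier); with O(void_entry) we get O(¬withhold_dossier).
Premise 8 is O(¬anonymize_log → withhold_dossier); contrapositively O(¬withhold_dossier → anonymize_log). Since O(¬withhold_dossier) holds, K gives O(anonymize_log).
Premises 1, 6 do not contribute to this derivation.
So O(anonymize_log) follows.

Yes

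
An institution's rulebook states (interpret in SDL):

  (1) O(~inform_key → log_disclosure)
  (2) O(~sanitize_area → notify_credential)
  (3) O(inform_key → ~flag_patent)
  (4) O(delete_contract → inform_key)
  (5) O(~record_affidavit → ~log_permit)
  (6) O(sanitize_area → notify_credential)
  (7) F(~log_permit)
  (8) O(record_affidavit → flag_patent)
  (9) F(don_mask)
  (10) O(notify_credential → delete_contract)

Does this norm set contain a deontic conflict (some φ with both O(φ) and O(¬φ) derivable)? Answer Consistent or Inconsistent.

Premises 6 and 2 cover both cases: O(sanitize_area → notify_credential) and O(~sanitize_area → notify_credential). Since sanitize_area ∨ ~sanitize_area is a tautology, O(notify_credential) follows.
Applying K to premise 10 (O(notify_credential → delete_contract)) and O(notify_credential) yields O(delete_contract).
Premise 4 is O(delete_contract → inform_key); since O(delete_contract), deontic closure gives O(inform_key).
Applying K to premise 3 (O(inform_key → ~flag_patent)) and O(inform_key) yields O(~flag_patent).
Premise 8 is O(record_affidavit → flag_patent); contrapositively O(~flag_patent → ~record_affidavit). Since O(~flag_patent) holds, K gives O(~record_affidavit).
Applying K to premise 5 (O(~record_affidavit → ~log_permit)) and O(~record_affidavit) yields O(~log_permit).
But premise 7, F(~log_permit), means O(log_permit).
We now have both O(~log_permit) and O(log_permit) — log_permit is simultaneously obligatory and forbidden, violating the D-axiom.

Inconsistent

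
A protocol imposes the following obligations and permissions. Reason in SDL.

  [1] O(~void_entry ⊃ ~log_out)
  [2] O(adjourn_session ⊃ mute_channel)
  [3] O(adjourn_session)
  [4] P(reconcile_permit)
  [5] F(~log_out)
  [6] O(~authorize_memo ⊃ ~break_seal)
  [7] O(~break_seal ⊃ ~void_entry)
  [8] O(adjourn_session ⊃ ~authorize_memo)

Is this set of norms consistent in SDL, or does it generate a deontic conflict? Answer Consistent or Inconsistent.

Inconsistent

Premise 5 is F(~log_out), i.e. O(log_out).
The contrapositive of premise 1 (O(~void_entry ⊃ ~log_out)) is O(log_out ⊃ void_entry), and O(log_out) is already established, so O(void_entry).
The contrapositive of premise 7 (O(~break_seal ⊃ ~void_entry)) is O(void_entry ⊃ break_seal), and O(void_entry) is already established, so O(break_seal).
Premise 6 is O(~authorize_memo ⊃ ~break_seal); contrapositively O(break_seal ⊃ authorize_memo). Since O(break_seal) holds, K gives O(authorize_memo).
Premise 8, O(adjourn_session ⊃ ~authorize_memo), contraposes to O(authorize_memo ⊃ ~adjourn_session); with O(authorize_memo) we get O(~adjourn_session).
Yet premise 3 states O(adjourn_session).
We now have both O(~adjourn_session) and O(adjourn_session) — adjourn_session is simultaneously obligatory and forbidden, violating the D-axiom.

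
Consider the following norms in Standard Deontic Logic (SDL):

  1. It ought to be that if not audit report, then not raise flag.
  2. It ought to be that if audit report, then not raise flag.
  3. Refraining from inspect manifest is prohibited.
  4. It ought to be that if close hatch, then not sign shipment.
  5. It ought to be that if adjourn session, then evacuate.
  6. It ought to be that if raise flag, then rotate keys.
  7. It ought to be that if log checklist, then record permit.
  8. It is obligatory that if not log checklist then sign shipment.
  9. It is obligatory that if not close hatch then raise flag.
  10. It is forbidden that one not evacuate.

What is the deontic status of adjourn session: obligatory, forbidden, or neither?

Premise 5 is O(adjourn_session → evacuate); even if O(evacuate) held, inferring O(adjourn_session) would be affirming the consequent — invalid.
No premise or chain of K-axiom applications forces O(adjourn_session), and none forces O(¬adjourn_session). So adjourn_session is neither obligatory nor forbidden under these norms.

Neither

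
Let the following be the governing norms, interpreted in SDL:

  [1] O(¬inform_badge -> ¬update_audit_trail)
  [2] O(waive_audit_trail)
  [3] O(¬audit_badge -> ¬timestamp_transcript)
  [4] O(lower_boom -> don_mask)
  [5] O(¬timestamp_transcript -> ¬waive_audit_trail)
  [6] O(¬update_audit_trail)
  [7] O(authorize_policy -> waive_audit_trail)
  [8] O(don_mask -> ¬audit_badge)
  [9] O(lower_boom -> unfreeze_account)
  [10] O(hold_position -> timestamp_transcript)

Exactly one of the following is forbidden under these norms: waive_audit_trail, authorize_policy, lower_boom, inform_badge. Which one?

From premise 2 we have O(waive_audit_trail).
Premise 5 is O(¬timestamp_transcript -> ¬waive_audit_trail); contrapositively O(waive_audit_trail -> timestamp_transcript). Since O(waive_audit_trail) holds, K gives O(timestamp_transcript).
Premise 3, O(¬audit_badge -> ¬timestamp_transcript), contraposes to O(timestamp_transcript -> audit_badge); with O(timestamp_transcript) we get O(audit_badge).
Premise 8 is O(don_mask -> ¬audit_badge); contrapositively O(audit_badge -> ¬don_mask). Since O(audit_badge) holds, K gives O(¬don_mask).
Premise 4 is O(lower_boom -> don_mask); contrapositively O(¬don_mask -> ¬lower_boom). Since O(¬don_mask) holds, K gives O(¬lower_boom).
So O(¬lower_boom) holds, i.e. lower_boom is forbidden. None of the other listed options is forbidden under the premises.

lower_boom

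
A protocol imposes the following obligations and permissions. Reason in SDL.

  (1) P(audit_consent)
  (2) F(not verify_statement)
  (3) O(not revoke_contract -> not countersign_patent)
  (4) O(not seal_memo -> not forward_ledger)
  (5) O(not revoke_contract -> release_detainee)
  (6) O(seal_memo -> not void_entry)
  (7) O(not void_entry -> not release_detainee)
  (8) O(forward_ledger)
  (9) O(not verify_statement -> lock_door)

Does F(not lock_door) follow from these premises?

Premise 9 is O(not verify_statement -> lock_door), but O(not verify_statement) is not derivable from the premises, so it does not yield O(lock_door).
No other premise forces O(lock_door). An ideal world satisfying every premise can still have not lock_door true, so F(not lock_door) is not derivable.

No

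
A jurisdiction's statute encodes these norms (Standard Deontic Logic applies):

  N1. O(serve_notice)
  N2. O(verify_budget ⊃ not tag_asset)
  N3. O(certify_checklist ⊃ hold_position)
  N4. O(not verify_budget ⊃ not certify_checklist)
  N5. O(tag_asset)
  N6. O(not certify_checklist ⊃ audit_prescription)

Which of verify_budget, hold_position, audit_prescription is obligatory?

audit_prescription

From premise 5 we have O(tag_asset).
Premise 2 is O(verify_budget ⊃ not tag_asset); contrapositively O(tag_asset ⊃ not verify_budget). Since O(tag_asset) holds, K gives O(not verify_budget).
With premise 4, O(not verify_budget ⊃ not certify_checklist), the K-axiom yields O(not certify_checklist).
Premise 6 is O(not certify_checklist ⊃ audit_prescription); since O(not certify_checklist), deontic closure gives O(audit_prescription).
So O(audit_prescription) holds — audit_prescription is obligatory. None of the other listed options is made obligatory by any chain of premises.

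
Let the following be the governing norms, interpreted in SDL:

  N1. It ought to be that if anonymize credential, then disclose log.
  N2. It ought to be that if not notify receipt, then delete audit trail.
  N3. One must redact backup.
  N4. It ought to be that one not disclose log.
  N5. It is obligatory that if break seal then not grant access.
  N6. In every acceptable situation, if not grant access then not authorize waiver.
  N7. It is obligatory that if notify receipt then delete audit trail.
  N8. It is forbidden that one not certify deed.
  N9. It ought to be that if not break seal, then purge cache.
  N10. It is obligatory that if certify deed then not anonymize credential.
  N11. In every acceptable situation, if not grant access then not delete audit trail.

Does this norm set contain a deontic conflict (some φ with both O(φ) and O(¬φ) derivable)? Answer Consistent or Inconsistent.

Premise 1 is O(anonymize_credential → disclose_log), but O(anonymize_credential) is not derivable from the premises, so it does not yield O(disclose_log).
So O(disclose_log) is not derivable, and the apparent clash with O(¬disclose_log) does not arise.
A world satisfying every obligation exists (e.g. anonymize_credential=false, authorize_waiver=false, break_seal=false, certify_deed=true, delete_audit_trail=true, disclose_log=false, grant_access=true, notify_receipt=false, purge_cache=true, redact_backup=true); no atom is both obligatory and forbidden, so the set is consistent.

Consistent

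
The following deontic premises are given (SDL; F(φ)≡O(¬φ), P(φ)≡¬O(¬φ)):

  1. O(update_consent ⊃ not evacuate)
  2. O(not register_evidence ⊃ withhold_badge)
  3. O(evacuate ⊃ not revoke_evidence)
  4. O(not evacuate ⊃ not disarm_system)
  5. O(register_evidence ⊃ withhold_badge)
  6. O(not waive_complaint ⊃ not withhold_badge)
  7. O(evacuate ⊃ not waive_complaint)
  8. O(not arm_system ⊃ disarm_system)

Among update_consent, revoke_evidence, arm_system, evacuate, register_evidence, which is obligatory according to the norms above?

Premises 2 and 5 are O(not register_evidence ⊃ withhold_badge) and O(register_evidence ⊃ withhold_badge); every ideal world satisfies not register_evidence or register_evidence, so in either case withhold_badge holds — hence O(withhold_badge).
Premise 6 is O(not waive_complaint ⊃ not withhold_badge); contrapositively O(withhold_badge ⊃ waive_complaint). Since O(withhold_badge) holds, K gives O(waive_complaint).
Premise 7 is O(evacuate ⊃ not waive_complaint); contrapositively O(waive_complaint ⊃ not evacuate). Since O(waive_complaint) holds, K gives O(not evacuate).
With premise 4, O(not evacuate ⊃ not disarm_system), the K-axiom yields O(not disarm_system).
Premise 8, O(not arm_system ⊃ disarm_system), contraposes to O(not disarm_system ⊃ arm_system); with O(not disarm_system) we get O(arm_system).
So O(arm_system) holds — arm_system is obligatory. None of the other listed options is made obligatory by any chain of premises.

arm_system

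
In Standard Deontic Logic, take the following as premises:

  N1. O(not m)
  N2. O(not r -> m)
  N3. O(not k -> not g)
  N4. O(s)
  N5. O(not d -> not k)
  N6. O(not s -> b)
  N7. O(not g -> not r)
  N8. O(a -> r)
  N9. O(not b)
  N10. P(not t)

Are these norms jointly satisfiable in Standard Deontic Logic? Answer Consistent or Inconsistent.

Consistent

Premise 6 is O(not s -> b), but O(not s) is not derivable from the premises, so it does not yield O(b).
So O(b) is not derivable, and the apparent clash with O(not b) does not arise.
A world satisfying every obligation exists (e.g. a=false, b=false, d=true, g=true, k=true, m=false, r=true, s=true, t=false); no atom is both obligatory and forbidden, so the set is consistent.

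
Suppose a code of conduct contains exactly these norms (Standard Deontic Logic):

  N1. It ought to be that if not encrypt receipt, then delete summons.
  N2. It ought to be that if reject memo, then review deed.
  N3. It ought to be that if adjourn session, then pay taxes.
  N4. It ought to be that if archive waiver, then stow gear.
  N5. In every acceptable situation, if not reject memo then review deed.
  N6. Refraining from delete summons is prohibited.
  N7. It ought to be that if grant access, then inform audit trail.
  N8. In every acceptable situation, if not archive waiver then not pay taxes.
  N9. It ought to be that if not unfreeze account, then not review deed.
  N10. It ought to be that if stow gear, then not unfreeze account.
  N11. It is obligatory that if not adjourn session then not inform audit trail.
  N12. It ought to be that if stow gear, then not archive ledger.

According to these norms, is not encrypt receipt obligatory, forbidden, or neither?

Premise 1 is O(¬encrypt_receipt → delete_summons); even if O(delete_summons) held, inferring O(¬encrypt_receipt) would be affirming the consequent — invalid.
No premise or chain of K-axiom applications forces O(¬encrypt_receipt), and none forces O(encrypt_receipt). So ¬encrypt_receipt is neither obligatory nor forbidden under these norms.

Neither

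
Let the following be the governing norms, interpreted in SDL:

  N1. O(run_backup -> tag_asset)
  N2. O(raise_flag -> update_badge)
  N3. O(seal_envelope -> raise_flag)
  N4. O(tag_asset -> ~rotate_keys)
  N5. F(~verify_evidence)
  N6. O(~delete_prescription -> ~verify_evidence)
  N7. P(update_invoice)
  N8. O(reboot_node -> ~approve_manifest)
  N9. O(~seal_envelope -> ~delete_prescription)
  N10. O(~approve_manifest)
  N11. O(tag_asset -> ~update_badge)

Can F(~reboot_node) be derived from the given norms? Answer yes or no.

No

Premise 8 is O(reboot_node -> ~approve_manifest); even if O(~approve_manifest) held, inferring O(reboot_node) would be affirming the consequent — invalid.
No other premise forces O(reboot_node). An ideal world satisfying every premise can still have ~reboot_node true, so F(~reboot_node) is not derivable.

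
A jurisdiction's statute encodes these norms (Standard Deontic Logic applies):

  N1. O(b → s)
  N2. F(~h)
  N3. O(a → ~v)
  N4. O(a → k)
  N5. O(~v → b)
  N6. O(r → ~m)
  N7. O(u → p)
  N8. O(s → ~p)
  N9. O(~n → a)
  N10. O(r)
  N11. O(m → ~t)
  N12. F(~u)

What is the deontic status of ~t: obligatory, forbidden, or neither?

Neither

Premise 11 is O(m → ~t), but O(m) is not derivable from the premises, so it does not yield O(~t).
No premise or chain of K-axiom applications forces O(~t), and none forces O(t). So ~t is neither obligatory nor forbidden under these norms.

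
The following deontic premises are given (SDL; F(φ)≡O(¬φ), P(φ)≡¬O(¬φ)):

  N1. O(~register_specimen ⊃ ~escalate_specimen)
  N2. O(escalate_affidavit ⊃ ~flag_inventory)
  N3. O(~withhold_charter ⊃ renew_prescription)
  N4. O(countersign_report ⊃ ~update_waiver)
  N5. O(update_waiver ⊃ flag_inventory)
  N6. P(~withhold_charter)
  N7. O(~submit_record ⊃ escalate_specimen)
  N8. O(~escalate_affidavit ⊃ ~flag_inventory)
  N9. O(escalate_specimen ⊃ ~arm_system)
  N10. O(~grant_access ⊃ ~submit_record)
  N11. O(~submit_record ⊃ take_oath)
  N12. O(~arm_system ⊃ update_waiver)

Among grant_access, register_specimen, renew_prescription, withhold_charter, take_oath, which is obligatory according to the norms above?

Premises 2 and 8 cover both cases: O(escalate_affidavit ⊃ ~flag_inventory) and O(~escalate_affidavit ⊃ ~flag_inventory). Since escalate_affidavit ∨ ~escalate_affidavit is a tautology, O(~flag_inventory) follows.
Premise 5, O(update_waiver ⊃ flag_inventory), contraposes to O(~flag_inventory ⊃ ~update_waiver); with O(~flag_inventory) we get O(~update_waiver).
Premise 12 is O(~arm_system ⊃ update_waiver); contrapositively O(~update_waiver ⊃ arm_system). Since O(~update_waiver) holds, K gives O(arm_system).
Premise 9, O(escalate_specimen ⊃ ~arm_system), contraposes to O(arm_system ⊃ ~escalate_specimen); with O(arm_system) we get O(~escalate_specimen).
The contrapositive of premise 7 (O(~submit_record ⊃ escalate_specimen)) is O(~escalate_specimen ⊃ submit_record), and O(~escalate_specimen) is already established, so O(submit_record).
Premise 10, O(~grant_access ⊃ ~submit_record), contraposes to O(submit_record ⊃ grant_access); with O(submit_record) we get O(grant_access).
So O(grant_access) holds — grant_access is obligatory. None of the other listed options is made obligatory by any chain of premises.

grant_access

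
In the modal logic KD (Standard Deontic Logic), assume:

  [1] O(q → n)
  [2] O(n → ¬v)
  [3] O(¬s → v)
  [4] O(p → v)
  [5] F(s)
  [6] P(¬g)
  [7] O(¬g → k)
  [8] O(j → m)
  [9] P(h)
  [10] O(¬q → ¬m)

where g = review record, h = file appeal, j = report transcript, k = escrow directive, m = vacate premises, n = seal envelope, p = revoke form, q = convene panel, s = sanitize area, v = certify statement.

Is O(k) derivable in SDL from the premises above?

Premise 7 is O(¬g → k), but O(¬g) is not derivable from the premises (the permission P(¬g) asserts only ¬O(g), not O(¬g)), so it does not yield O(k).
No other premise forces O(k). An ideal world satisfying every premise can still have k false, so O(k) is not derivable.

No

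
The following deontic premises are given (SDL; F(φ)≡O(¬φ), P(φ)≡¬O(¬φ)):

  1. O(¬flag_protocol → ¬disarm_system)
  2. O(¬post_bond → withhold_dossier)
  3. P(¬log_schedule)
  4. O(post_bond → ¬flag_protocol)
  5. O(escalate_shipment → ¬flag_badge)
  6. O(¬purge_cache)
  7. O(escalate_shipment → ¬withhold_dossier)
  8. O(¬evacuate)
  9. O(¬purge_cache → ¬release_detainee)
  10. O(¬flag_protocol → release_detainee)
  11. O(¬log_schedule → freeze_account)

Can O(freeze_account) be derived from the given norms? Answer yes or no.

Premise 11 is O(¬log_schedule → freeze_account), but O(¬log_schedule) is not derivable from the premises (the permission P(¬log_schedule) asserts only ¬O(log_schedule), not O(¬log_schedule)), so it does not yield O(freeze_account).
No other premise forces O(freeze_account). An ideal world satisfying every premise can still have freeze_account false, so O(freeze_account) is not derivable.

No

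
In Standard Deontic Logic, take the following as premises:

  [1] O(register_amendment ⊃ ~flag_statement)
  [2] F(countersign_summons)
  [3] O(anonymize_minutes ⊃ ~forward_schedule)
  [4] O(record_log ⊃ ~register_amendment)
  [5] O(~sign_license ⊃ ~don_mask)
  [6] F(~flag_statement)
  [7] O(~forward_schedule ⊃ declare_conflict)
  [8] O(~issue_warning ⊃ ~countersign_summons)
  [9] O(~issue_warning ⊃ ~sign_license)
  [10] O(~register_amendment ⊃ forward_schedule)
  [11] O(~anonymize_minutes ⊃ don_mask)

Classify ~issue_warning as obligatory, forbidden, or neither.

Premise 6 is F(~flag_statement), i.e. O(flag_statement).
Premise 1 is O(register_amendment ⊃ ~flag_statement); contrapositively O(flag_statement ⊃ ~register_amendment). Since O(flag_statement) holds, K gives O(~register_amendment).
Premise 10 is O(~register_amendment ⊃ forward_schedule); since O(~register_amendment), deontic closure gives O(forward_schedule).
Premise 3, O(anonymize_minutes ⊃ ~forward_schedule), contraposes to O(forward_schedule ⊃ ~anonymize_minutes); with O(forward_schedule) we get O(~anonymize_minutes).
With premise 11, O(~anonymize_minutes ⊃ don_mask), the K-axiom yields O(don_mask).
Premise 5, O(~sign_license ⊃ ~don_mask), contraposes to O(don_mask ⊃ sign_license); with O(don_mask) we get O(sign_license).
Premise 9 is O(~issue_warning ⊃ ~sign_license); contrapositively O(sign_license ⊃ issue_warning). Since O(sign_license) holds, K gives O(issue_warning).
Premises 2, 4, 7, 8 do not contribute to this derivation.
Thus O(issue_warning), which is F(~issue_warning): ~issue_warning is forbidden.

Forbidden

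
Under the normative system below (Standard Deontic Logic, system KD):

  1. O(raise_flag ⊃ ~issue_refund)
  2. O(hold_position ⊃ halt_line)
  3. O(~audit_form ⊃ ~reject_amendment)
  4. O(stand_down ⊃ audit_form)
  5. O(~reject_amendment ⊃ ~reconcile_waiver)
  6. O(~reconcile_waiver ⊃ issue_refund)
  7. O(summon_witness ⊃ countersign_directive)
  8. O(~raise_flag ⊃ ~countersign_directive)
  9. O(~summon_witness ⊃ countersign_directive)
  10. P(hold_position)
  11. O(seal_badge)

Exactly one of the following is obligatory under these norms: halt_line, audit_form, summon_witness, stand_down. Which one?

audit_form

Premises 7 and 9 cover both cases: O(summon_witness ⊃ countersign_directive) and O(~summon_witness ⊃ countersign_directive). Since summon_witness ∨ ~summon_witness is a tautology, O(countersign_directive) follows.
The contrapositive of premise 8 (O(~raise_flag ⊃ ~countersign_directive)) is O(countersign_directive ⊃ raise_flag), and O(countersign_directive) is already established, so O(raise_flag).
With premise 1, O(raise_flag ⊃ ~issue_refund), the K-axiom yields O(~issue_refund).
Premise 6 is O(~reconcile_waiver ⊃ issue_refund); contrapositively O(~issue_refund ⊃ reconcile_waiver). Since O(~issue_refund) holds, K gives O(reconcile_waiver).
The contrapositive of premise 5 (O(~reject_amendment ⊃ ~reconcile_waiver)) is O(reconcile_waiver ⊃ reject_amendment), and O(reconcile_waiver) is already established, so O(reject_amendment).
Premise 3 is O(~audit_form ⊃ ~reject_amendment); contrapositively O(reject_amendment ⊃ audit_form). Since O(reject_amendment) holds, K gives O(audit_form).
So O(audit_form) holds — audit_form is obligatory. None of the other listed options is made obligatory by any chain of premises.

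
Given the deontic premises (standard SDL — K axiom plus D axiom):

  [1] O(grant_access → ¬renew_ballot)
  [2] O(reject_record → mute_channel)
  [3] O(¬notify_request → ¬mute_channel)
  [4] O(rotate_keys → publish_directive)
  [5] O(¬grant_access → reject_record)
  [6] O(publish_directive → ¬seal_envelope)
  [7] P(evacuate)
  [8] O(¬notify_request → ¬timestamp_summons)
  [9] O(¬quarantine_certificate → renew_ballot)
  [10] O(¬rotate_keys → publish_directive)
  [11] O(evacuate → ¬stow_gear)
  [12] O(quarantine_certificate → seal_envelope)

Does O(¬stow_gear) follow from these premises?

Premise 11 is O(evacuate → ¬stow_gear), but O(evacuate) is not derivable from the premises (the permission P(evacuate) asserts only ¬O(¬evacuate), not O(evacuate)), so it does not yield O(¬stow_gear).
No other premise forces O(¬stow_gear). An ideal world satisfying every premise can still have ¬stow_gear false, so O(¬stow_gear) is not derivable.

No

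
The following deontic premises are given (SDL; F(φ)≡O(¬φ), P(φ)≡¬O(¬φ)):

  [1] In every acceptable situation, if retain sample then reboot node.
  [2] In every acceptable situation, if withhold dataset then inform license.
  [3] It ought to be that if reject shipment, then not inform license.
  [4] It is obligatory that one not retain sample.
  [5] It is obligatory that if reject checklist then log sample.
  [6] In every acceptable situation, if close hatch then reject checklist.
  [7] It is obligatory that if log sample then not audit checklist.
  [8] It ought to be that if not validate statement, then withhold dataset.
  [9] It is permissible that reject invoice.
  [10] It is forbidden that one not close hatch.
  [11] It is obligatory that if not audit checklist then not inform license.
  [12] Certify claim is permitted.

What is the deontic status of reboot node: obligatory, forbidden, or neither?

Neither

Premise 1 is O(retain_sample → reboot_node), but O(retain_sample) is not derivable from the premises, so it does not yield O(reboot_node).
No premise or chain of K-axiom applications forces O(reboot_node), and none forces O(¬reboot_node). So reboot_node is neither obligatory nor forbidden under these norms.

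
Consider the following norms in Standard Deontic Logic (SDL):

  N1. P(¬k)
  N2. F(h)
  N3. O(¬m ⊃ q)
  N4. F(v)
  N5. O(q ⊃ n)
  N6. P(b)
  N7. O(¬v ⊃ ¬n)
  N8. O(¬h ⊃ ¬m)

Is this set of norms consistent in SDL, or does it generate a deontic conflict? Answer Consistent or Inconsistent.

Premise 4, F(v), is equivalent to O(¬v).
From O(¬v) and premise 7, O(¬v ⊃ ¬n), we obtain O(¬n).
The contrapositive of premise 5 (O(q ⊃ n)) is O(¬n ⊃ ¬q), and O(¬n) is already established, so O(¬q).
Premise 3, O(¬m ⊃ q), contraposes to O(¬q ⊃ m); with O(¬q) we get O(m).
Premise 8, O(¬h ⊃ ¬m), contraposes to O(m ⊃ h); with O(m) we get O(h).
However, F(h) at premise 2 amounts to O(¬h).
We now have both O(h) and O(¬h) — h is simultaneously obligatory and forbidden, violating the D-axiom.

Inconsistent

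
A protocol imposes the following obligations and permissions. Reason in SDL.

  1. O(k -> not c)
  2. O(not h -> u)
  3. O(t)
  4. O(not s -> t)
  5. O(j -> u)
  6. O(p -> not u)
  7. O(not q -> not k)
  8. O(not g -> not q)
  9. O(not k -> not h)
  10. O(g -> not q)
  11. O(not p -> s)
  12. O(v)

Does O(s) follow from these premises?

Yes

Premises 10 and 8 cover both cases: O(g -> not q) and O(not g -> not q). Since g ∨ not g is a tautology, O(not q) follows.
With premise 7, O(not q -> not k), the K-axiom yields O(not k).
Applying K to premise 9 (O(not k -> not h)) and O(not k) yields O(not h).
With premise 2, O(not h -> u), the K-axiom yields O(u).
Premise 6 is O(p -> not u); contrapositively O(u -> not p). Since O(u) holds, K gives O(not p).
With premise 11, O(not p -> s), the K-axiom yields O(s).
Premises 1, 3, 4, 5, 12 do not contribute to this derivation.
So O(s) follows.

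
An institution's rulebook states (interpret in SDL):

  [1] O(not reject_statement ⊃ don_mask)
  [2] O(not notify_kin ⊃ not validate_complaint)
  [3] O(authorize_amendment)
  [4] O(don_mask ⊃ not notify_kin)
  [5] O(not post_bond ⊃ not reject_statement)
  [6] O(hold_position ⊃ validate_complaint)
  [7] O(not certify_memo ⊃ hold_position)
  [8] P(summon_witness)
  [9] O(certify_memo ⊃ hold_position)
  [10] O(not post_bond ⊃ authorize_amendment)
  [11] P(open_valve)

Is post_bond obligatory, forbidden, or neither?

Obligatory

By case analysis on certify_memo: premise 9 gives O(certify_memo ⊃ hold_position) and premise 7 gives O(not certify_memo ⊃ hold_position), so O(hold_position) either way.
From O(hold_position) and premise 6, O(hold_position ⊃ validate_complaint), we obtain O(validate_complaint).
Premise 2, O(not notify_kin ⊃ not validate_complaint), contraposes to O(validate_complaint ⊃ notify_kin); with O(validate_complaint) we get O(notify_kin).
Premise 4, O(don_mask ⊃ not notify_kin), contraposes to O(notify_kin ⊃ not don_mask); with O(notify_kin) we get O(not don_mask).
The contrapositive of premise 1 (O(not reject_statement ⊃ don_mask)) is O(not don_mask ⊃ reject_statement), and O(not don_mask) is already established, so O(reject_statement).
Premise 5 is O(not post_bond ⊃ not reject_statement); contrapositively O(reject_statement ⊃ post_bond). Since O(reject_statement) holds, K gives O(post_bond).
Premises 3, 8, 10, 11 do not contribute to this derivation.
Hence post_bond is obligatory.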